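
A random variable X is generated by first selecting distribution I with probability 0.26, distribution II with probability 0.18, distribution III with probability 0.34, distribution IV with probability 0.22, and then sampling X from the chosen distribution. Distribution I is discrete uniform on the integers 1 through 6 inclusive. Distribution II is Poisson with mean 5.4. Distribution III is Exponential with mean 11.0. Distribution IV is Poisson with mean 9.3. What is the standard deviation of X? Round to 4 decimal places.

7.3973

Per component, I: μ=3.5, E[X²]=15.1667; II: μ=5.4, E[X²]=34.56; III: μ=11, E[X²]=242; IV: μ=9.3, E[X²]=95.79.
E[X] = 0.26·3.5 + 0.18·5.4 + 0.34·11 + 0.22·9.3 = 7.668.
E[X²] = 0.26·15.1667 + 0.18·34.56 + 0.34·242 + 0.22·95.79 = 113.518.
Var(X) = E[X²] − (E[X])² = 113.518 − 58.7982 = 54.7197.
SD(X) = √54.7197 = 7.39728.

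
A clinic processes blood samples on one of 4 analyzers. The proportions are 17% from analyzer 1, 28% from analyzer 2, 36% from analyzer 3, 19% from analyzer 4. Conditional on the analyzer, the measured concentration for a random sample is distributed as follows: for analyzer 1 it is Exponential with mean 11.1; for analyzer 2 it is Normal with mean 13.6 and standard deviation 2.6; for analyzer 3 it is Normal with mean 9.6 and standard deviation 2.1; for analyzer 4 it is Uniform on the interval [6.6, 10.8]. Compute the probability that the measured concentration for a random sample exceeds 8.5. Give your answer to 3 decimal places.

0.708

Conditional on each analyzer, P(X > 8.5): 1: 0.464978; 2: 0.975092; 3: 0.699794; 4: 0.547619.
By total probability, P(X > 8.5) = 0.17·0.464978 + 0.28·0.975092 + 0.36·0.699794 + 0.19·0.547619 = 0.708046.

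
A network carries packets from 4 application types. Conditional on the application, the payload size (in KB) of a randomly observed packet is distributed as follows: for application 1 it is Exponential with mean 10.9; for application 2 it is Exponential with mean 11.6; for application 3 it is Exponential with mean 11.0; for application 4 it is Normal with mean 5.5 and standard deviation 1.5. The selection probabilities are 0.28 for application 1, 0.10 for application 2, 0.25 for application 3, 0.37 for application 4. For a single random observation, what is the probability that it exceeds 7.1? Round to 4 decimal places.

0.3842

Conditional on each application, P(X > 7.1): 1: 0.521328; 2: 0.542228; 3: 0.524424; 4: 0.143061.
By total probability, P(X > 7.1) = 0.28·0.521328 + 0.1·0.542228 + 0.25·0.524424 + 0.37·0.143061 = 0.384233.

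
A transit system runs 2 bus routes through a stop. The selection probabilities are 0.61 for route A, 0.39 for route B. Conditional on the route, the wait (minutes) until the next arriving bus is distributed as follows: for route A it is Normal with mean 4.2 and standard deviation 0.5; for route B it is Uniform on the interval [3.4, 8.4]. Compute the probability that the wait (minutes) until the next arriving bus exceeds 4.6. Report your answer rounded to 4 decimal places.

Conditional on each route, P(X > 4.6): A: 0.211855; B: 0.76.
By total probability, P(X > 4.6) = 0.61·0.211855 + 0.39·0.76 = 0.425632.

0.4256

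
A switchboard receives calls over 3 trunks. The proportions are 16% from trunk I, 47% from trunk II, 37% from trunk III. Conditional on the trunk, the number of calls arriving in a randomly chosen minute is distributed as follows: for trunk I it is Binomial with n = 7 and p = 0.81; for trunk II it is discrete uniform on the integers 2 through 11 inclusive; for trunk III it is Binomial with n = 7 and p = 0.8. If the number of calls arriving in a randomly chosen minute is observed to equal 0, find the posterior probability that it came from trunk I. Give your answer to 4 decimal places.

0.2319

Likelihoods P(X=0 | ·): I: 8.93872e-06; II: 0; III: 1.28e-05.
Posterior ∝ prior × likelihood. Numerator for I: 0.16·8.93872e-06 = 1.43019e-06.
Normalizing constant: 0.16·8.93872e-06 + 0.47·0 + 0.37·1.28e-05 = 6.16619e-06.
P(I | observation) = 1.43019e-06 / 6.16619e-06 = 0.231941.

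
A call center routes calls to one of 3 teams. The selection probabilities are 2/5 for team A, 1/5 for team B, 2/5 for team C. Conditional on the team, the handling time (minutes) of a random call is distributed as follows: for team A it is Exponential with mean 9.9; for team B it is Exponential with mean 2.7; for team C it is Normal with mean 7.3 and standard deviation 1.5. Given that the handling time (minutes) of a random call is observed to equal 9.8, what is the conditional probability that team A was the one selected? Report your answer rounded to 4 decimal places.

0.3451

Likelihoods f(9.8 | ·): A: 0.0375368; B: 0.00982445; C: 0.0663181.
Posterior ∝ prior × likelihood. Numerator for A: 0.4·0.0375368 = 0.0150147.
Normalizing constant: 0.4·0.0375368 + 0.2·0.00982445 + 0.4·0.0663181 = 0.0435068.
P(A | observation) = 0.0150147 / 0.0435068 = 0.345112.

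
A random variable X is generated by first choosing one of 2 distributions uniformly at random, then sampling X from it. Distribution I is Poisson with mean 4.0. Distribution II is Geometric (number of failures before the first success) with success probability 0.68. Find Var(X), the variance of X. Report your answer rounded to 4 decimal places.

5.4602

Per component, I: μ=4, E[X²]=20; II: μ=0.470588, E[X²]=0.913495.
E[X] = 0.5·4 + 0.5·0.470588 = 2.23529.
E[X²] = 0.5·20 + 0.5·0.913495 = 10.4567.
Var(X) = E[X²] − (E[X])² = 10.4567 − 4.99654 = 5.46021.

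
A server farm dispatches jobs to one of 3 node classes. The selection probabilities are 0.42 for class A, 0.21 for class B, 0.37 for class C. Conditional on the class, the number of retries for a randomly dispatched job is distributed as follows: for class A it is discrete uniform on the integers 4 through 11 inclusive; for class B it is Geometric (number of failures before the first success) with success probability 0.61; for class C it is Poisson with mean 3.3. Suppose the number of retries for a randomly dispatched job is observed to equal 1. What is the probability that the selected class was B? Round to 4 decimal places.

0.5259

Likelihoods P(X=1 | ·): A: 0; B: 0.2379; C: 0.121714.
Posterior ∝ prior × likelihood. Numerator for B: 0.21·0.2379 = 0.049959.
Normalizing constant: 0.42·0 + 0.21·0.2379 + 0.37·0.121714 = 0.0949933.
P(B | observation) = 0.049959 / 0.0949933 = 0.525921.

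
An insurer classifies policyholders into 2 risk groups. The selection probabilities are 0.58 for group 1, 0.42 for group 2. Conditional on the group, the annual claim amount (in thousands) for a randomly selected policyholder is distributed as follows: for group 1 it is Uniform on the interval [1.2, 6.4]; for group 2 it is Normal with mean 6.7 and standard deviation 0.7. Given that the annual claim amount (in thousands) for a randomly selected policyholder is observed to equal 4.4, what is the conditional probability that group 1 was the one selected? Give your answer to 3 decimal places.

0.990

Likelihoods f(4.4 | ·): 1: 0.192308; 2: 0.00257934.
Posterior ∝ prior × likelihood. Numerator for 1: 0.58·0.192308 = 0.111538.
Normalizing constant: 0.58·0.192308 + 0.42·0.00257934 = 0.112622.
P(1 | observation) = 0.111538 / 0.112622 = 0.990381.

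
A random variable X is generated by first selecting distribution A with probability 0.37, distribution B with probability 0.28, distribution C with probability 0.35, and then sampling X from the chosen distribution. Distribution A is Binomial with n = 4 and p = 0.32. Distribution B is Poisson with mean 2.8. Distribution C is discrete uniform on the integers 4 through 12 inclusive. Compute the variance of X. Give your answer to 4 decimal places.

Per component, A: μ=1.28, E[X²]=2.5088; B: μ=2.8, E[X²]=10.64; C: μ=8, E[X²]=70.6667.
E[X] = 0.37·1.28 + 0.28·2.8 + 0.35·8 = 4.0576.
E[X²] = 0.37·2.5088 + 0.28·10.64 + 0.35·70.6667 = 28.6408.
Var(X) = E[X²] − (E[X])² = 28.6408 − 16.4641 = 12.1767.

12.1767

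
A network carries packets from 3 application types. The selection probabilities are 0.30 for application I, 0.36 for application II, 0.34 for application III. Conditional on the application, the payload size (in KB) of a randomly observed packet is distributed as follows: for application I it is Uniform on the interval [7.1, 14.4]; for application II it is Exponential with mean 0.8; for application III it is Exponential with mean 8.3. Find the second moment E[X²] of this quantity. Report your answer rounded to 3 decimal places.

For each component E[X²] = Var + (mean)², giving I: 120.003; II: 1.28; III: 137.78.
Overall E[X²] = 0.3·120.003 + 0.36·1.28 + 0.34·137.78 = 83.307.

83.307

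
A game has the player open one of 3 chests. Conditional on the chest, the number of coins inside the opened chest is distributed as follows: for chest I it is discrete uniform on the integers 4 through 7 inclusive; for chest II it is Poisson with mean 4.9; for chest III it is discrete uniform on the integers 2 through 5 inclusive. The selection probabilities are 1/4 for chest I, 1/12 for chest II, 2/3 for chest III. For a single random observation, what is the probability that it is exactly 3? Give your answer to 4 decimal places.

0.1788

Conditional on each chest, P(X = 3): I: 0; II: 0.146014; III: 0.25.
By total probability, P(X = 3) = 0.25·0 + 0.0833333·0.146014 + 0.666667·0.25 = 0.178834.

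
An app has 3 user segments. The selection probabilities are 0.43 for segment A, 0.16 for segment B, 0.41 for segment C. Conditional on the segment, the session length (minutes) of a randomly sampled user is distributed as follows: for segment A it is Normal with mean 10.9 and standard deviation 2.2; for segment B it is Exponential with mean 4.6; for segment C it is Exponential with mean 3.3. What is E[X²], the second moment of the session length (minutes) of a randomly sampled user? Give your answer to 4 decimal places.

68.8705

For each component E[X²] = Var + (mean)², giving A: 123.65; B: 42.32; C: 21.78.
Overall E[X²] = 0.43·123.65 + 0.16·42.32 + 0.41·21.78 = 68.8705.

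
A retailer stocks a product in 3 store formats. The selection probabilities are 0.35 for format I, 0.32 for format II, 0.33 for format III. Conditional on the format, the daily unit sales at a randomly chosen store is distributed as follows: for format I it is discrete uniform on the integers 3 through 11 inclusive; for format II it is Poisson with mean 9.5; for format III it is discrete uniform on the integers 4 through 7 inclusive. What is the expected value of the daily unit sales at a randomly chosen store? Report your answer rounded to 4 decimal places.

7.3050

Component means — I: 7; II: 9.5; III: 5.5.
E[X] = 0.35·7 + 0.32·9.5 + 0.33·5.5 = 7.305.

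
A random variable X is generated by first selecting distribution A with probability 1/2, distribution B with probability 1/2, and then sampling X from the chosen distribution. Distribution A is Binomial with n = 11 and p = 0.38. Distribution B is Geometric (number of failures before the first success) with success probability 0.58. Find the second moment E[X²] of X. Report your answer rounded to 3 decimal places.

For each component E[X²] = Var + (mean)², giving A: 20.064; B: 1.77289.
Overall E[X²] = 0.5·20.064 + 0.5·1.77289 = 10.9184.

10.918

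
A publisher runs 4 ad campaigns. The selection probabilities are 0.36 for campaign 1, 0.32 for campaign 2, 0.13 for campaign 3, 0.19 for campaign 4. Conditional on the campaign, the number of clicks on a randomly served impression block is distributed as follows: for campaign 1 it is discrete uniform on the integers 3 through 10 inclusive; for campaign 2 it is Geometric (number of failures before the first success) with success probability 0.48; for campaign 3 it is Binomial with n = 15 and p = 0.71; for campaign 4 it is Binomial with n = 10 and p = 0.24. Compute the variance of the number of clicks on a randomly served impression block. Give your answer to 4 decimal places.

14.2899

Per component, 1: μ=6.5, E[X²]=47.5; 2: μ=1.08333, E[X²]=3.43056; 3: μ=10.65, E[X²]=116.511; 4: μ=2.4, E[X²]=7.584.
E[X] = 0.36·6.5 + 0.32·1.08333 + 0.13·10.65 + 0.19·2.4 = 4.52717.
E[X²] = 0.36·47.5 + 0.32·3.43056 + 0.13·116.511 + 0.19·7.584 = 34.7852.
Var(X) = E[X²] − (E[X])² = 34.7852 − 20.4952 = 14.2899.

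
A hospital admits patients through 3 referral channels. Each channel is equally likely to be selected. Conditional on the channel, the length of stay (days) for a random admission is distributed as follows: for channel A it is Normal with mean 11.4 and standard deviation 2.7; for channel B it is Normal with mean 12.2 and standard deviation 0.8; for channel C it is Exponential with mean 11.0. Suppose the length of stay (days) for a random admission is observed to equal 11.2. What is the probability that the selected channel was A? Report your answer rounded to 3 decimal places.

0.361

Likelihoods f(11.2 | ·): A: 0.147352; B: 0.228311; C: 0.032841.
Posterior ∝ prior × likelihood. Numerator for A: 0.333333·0.147352 = 0.0491172.
Normalizing constant: 0.333333·0.147352 + 0.333333·0.228311 + 0.333333·0.032841 = 0.136168.
P(A | observation) = 0.0491172 / 0.136168 = 0.36071.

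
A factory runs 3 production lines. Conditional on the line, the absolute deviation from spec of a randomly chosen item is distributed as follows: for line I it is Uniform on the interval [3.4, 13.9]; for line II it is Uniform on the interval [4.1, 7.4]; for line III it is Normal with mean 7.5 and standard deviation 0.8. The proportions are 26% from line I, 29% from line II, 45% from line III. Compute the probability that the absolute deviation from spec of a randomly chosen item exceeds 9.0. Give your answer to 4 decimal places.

0.1350

Conditional on each line, P(X > 9.0): I: 0.466667; II: 0; III: 0.0303964.
By total probability, P(X > 9.0) = 0.26·0.466667 + 0.29·0 + 0.45·0.0303964 = 0.135012.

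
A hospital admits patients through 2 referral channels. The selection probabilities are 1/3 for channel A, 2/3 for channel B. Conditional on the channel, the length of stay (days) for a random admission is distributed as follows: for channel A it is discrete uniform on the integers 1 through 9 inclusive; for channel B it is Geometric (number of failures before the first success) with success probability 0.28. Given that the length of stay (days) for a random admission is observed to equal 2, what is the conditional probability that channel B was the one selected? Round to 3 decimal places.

Likelihoods P(X=2 | ·): A: 0.111111; B: 0.145152.
Posterior ∝ prior × likelihood. Numerator for B: 0.666667·0.145152 = 0.096768.
Normalizing constant: 0.333333·0.111111 + 0.666667·0.145152 = 0.133805.
P(B | observation) = 0.096768 / 0.133805 = 0.723201.

0.723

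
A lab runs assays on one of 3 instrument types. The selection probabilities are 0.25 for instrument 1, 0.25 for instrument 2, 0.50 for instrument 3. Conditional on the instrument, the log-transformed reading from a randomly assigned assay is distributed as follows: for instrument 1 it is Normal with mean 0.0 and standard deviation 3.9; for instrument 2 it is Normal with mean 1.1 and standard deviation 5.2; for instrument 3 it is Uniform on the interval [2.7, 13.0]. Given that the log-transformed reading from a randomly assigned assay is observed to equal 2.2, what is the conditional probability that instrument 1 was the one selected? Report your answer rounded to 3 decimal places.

0.538

Likelihoods f(2.2 | ·): 1: 0.0872462; 2: 0.0750222; 3: 0.
Posterior ∝ prior × likelihood. Numerator for 1: 0.25·0.0872462 = 0.0218116.
Normalizing constant: 0.25·0.0872462 + 0.25·0.0750222 + 0.5·0 = 0.0405671.
P(1 | observation) = 0.0218116 / 0.0405671 = 0.537666.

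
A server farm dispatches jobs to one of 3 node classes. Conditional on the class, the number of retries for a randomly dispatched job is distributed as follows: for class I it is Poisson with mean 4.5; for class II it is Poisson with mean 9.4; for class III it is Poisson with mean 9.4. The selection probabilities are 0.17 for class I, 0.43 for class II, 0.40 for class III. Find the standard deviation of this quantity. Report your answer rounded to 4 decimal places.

Per component, I: μ=4.5, E[X²]=24.75; II: μ=9.4, E[X²]=97.76; III: μ=9.4, E[X²]=97.76.
E[X] = 0.17·4.5 + 0.43·9.4 + 0.4·9.4 = 8.567.
E[X²] = 0.17·24.75 + 0.43·97.76 + 0.4·97.76 = 85.3483.
Var(X) = E[X²] − (E[X])² = 85.3483 − 73.3935 = 11.9548.
SD(X) = √11.9548 = 3.45757.

3.4576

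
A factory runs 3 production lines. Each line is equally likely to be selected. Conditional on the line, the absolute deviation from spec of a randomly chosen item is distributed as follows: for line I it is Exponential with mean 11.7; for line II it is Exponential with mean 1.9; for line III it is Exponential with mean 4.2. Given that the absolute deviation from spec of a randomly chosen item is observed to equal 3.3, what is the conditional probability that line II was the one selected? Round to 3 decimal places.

Likelihoods f(3.3 | ·): I: 0.0644645; II: 0.0926713; III: 0.108522.
Posterior ∝ prior × likelihood. Numerator for II: 0.333333·0.0926713 = 0.0308904.
Normalizing constant: 0.333333·0.0644645 + 0.333333·0.0926713 + 0.333333·0.108522 = 0.0885528.
P(II | observation) = 0.0308904 / 0.0885528 = 0.348837.

0.349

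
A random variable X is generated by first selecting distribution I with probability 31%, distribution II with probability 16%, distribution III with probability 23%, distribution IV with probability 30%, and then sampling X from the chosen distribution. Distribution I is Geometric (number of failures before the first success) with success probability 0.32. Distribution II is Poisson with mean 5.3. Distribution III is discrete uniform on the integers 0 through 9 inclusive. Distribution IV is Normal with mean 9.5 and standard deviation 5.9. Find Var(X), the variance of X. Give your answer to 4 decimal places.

Per component, I: μ=2.125, E[X²]=11.1562; II: μ=5.3, E[X²]=33.39; III: μ=4.5, E[X²]=28.5; IV: μ=9.5, E[X²]=125.06.
E[X] = 0.31·2.125 + 0.16·5.3 + 0.23·4.5 + 0.3·9.5 = 5.39175.
E[X²] = 0.31·11.1562 + 0.16·33.39 + 0.23·28.5 + 0.3·125.06 = 52.8738.
Var(X) = E[X²] − (E[X])² = 52.8738 − 29.071 = 23.8029.

23.8029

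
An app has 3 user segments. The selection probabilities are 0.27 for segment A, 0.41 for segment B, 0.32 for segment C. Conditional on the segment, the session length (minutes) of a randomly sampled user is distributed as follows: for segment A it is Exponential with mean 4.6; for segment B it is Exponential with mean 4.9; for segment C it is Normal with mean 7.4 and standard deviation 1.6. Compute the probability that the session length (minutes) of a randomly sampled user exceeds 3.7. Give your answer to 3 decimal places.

0.630

Conditional on each segment, P(X > 3.7): A: 0.44738; B: 0.469963; C: 0.989625.
By total probability, P(X > 3.7) = 0.27·0.44738 + 0.41·0.469963 + 0.32·0.989625 = 0.630157.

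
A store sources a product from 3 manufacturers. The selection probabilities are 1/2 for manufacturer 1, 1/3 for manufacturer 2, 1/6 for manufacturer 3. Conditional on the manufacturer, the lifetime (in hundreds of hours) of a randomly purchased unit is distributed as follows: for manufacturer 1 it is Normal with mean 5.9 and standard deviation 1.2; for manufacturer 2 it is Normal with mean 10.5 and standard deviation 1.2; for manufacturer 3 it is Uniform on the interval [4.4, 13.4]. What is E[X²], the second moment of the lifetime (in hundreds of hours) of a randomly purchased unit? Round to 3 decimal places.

69.682

For each component E[X²] = Var + (mean)², giving 1: 36.25; 2: 111.69; 3: 85.96.
Overall E[X²] = 0.5·36.25 + 0.333333·111.69 + 0.166667·85.96 = 69.6817.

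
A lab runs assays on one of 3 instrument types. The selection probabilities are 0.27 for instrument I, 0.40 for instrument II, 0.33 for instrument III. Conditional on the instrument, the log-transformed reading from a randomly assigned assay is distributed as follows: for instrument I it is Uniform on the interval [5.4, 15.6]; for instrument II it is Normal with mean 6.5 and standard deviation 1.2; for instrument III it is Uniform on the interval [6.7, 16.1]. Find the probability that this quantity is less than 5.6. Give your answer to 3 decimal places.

0.096

Conditional on each instrument, P(X < 5.6): I: 0.0196078; II: 0.226627; III: 0.
By total probability, P(X < 5.6) = 0.27·0.0196078 + 0.4·0.226627 + 0.33·0 = 0.0959451.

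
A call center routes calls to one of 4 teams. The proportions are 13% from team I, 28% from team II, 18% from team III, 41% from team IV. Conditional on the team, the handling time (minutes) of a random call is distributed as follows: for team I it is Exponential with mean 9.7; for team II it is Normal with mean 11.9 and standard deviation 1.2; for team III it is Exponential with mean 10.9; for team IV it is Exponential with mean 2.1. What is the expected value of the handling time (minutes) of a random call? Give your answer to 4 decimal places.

Component means — I: 9.7; II: 11.9; III: 10.9; IV: 2.1.
E[X] = 0.13·9.7 + 0.28·11.9 + 0.18·10.9 + 0.41·2.1 = 7.416.

7.4160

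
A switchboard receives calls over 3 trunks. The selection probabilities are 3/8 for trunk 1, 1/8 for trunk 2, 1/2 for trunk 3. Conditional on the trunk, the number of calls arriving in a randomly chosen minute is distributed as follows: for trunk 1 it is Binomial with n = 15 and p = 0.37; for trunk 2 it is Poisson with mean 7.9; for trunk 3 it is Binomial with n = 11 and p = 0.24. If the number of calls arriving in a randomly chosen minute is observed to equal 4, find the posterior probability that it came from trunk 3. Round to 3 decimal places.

Likelihoods P(X=4 | ·): 1: 0.15874; 2: 0.0601687; 3: 0.160344.
Posterior ∝ prior × likelihood. Numerator for 3: 0.5·0.160344 = 0.0801722.
Normalizing constant: 0.375·0.15874 + 0.125·0.0601687 + 0.5·0.160344 = 0.147221.
P(3 | observation) = 0.0801722 / 0.147221 = 0.544572.

0.545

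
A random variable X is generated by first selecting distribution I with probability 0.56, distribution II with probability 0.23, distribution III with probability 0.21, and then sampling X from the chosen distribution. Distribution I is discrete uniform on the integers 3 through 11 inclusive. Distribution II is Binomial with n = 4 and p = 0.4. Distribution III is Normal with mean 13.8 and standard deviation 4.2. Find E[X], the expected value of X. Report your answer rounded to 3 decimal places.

7.186

Component means — I: 7; II: 1.6; III: 13.8.
E[X] = 0.56·7 + 0.23·1.6 + 0.21·13.8 = 7.186.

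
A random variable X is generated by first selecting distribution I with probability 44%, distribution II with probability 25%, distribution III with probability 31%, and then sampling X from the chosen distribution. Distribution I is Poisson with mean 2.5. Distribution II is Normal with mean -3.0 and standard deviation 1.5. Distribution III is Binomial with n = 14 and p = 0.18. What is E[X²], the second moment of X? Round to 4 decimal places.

9.2717

For each component E[X²] = Var + (mean)², giving I: 8.75; II: 11.25; III: 8.4168.
Overall E[X²] = 0.44·8.75 + 0.25·11.25 + 0.31·8.4168 = 9.27171.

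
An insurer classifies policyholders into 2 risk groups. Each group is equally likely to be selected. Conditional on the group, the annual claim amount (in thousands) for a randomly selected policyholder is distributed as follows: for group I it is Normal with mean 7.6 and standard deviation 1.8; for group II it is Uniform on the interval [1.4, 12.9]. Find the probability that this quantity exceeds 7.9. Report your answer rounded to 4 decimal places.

Conditional on each group, P(X > 7.9): I: 0.433816; II: 0.434783.
By total probability, P(X > 7.9) = 0.5·0.433816 + 0.5·0.434783 = 0.434299.

0.4343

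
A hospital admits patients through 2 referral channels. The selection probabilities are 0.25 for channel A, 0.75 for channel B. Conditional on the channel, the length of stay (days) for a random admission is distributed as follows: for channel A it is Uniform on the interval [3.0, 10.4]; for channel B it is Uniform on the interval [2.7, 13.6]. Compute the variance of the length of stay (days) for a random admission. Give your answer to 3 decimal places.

Per component, A: μ=6.7, E[X²]=49.4533; B: μ=8.15, E[X²]=76.3233.
E[X] = 0.25·6.7 + 0.75·8.15 = 7.7875.
E[X²] = 0.25·49.4533 + 0.75·76.3233 = 69.6058.
Var(X) = E[X²] − (E[X])² = 69.6058 − 60.6452 = 8.96068.

8.961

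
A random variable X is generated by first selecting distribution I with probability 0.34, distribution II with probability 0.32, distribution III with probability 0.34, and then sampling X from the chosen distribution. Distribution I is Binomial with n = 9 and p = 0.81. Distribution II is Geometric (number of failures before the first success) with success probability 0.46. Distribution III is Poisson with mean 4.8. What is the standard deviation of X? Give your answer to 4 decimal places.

Per component, I: μ=7.29, E[X²]=54.5292; II: μ=1.17391, E[X²]=3.93006; III: μ=4.8, E[X²]=27.84.
E[X] = 0.34·7.29 + 0.32·1.17391 + 0.34·4.8 = 4.48625.
E[X²] = 0.34·54.5292 + 0.32·3.93006 + 0.34·27.84 = 29.2631.
Var(X) = E[X²] − (E[X])² = 29.2631 − 20.1265 = 9.13669.
SD(X) = √9.13669 = 3.0227.

3.0227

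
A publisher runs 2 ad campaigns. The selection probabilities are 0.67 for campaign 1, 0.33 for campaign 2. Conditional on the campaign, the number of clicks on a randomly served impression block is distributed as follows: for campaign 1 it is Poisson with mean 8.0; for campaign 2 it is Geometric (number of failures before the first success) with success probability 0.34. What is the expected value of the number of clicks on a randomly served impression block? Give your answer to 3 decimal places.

Component means — 1: 8; 2: 1.94118.
E[X] = 0.67·8 + 0.33·1.94118 = 6.00059.

6.001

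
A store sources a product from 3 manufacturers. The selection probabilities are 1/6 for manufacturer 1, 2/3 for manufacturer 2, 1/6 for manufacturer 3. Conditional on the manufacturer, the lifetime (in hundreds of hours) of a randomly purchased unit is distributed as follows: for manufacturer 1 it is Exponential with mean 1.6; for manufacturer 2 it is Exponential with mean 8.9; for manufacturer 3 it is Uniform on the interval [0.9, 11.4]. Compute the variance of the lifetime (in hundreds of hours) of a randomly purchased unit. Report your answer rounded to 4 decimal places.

Per component, 1: μ=1.6, E[X²]=5.12; 2: μ=8.9, E[X²]=158.42; 3: μ=6.15, E[X²]=47.01.
E[X] = 0.166667·1.6 + 0.666667·8.9 + 0.166667·6.15 = 7.225.
E[X²] = 0.166667·5.12 + 0.666667·158.42 + 0.166667·47.01 = 114.302.
Var(X) = E[X²] − (E[X])² = 114.302 − 52.2006 = 62.101.

62.1010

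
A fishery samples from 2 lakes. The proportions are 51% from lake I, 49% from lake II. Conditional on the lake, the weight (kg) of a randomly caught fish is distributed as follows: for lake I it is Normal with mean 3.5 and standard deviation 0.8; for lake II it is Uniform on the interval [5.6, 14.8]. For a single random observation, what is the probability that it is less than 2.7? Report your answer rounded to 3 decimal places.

Conditional on each lake, P(X < 2.7): I: 0.158655; II: 0.
By total probability, P(X < 2.7) = 0.51·0.158655 + 0.49·0 = 0.0809142.

0.081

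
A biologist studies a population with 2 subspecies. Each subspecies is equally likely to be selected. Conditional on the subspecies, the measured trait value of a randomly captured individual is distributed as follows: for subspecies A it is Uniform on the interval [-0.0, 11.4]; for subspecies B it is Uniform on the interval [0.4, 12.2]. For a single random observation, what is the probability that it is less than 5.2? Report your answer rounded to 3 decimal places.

0.431

Conditional on each subspecies, P(X < 5.2): A: 0.45614; B: 0.40678.
By total probability, P(X < 5.2) = 0.5·0.45614 + 0.5·0.40678 = 0.43146.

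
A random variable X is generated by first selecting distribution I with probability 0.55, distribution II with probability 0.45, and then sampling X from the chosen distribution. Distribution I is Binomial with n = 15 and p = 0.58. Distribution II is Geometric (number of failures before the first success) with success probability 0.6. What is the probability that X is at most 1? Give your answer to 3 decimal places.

Conditional on each component, P(X ≤ 1): I: 4.84713e-05; II: 0.84.
By total probability, P(X ≤ 1) = 0.55·4.84713e-05 + 0.45·0.84 = 0.378027.

0.378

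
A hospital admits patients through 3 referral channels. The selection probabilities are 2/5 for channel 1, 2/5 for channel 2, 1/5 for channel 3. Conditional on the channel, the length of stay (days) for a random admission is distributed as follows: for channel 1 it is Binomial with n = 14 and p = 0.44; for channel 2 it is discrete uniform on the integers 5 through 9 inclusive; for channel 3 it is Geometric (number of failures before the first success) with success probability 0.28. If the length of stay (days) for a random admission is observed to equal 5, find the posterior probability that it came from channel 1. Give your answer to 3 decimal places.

Likelihoods P(X=5 | ·): 1: 0.178821; 2: 0.2; 3: 0.0541777.
Posterior ∝ prior × likelihood. Numerator for 1: 0.4·0.178821 = 0.0715286.
Normalizing constant: 0.4·0.178821 + 0.4·0.2 + 0.2·0.0541777 = 0.162364.
P(1 | observation) = 0.0715286 / 0.162364 = 0.440544.

0.441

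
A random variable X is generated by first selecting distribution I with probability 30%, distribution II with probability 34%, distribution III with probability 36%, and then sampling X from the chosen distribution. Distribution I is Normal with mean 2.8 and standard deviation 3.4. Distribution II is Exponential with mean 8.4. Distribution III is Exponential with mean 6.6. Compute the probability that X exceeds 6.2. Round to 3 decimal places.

0.351

Conditional on each component, P(X > 6.2): I: 0.158655; II: 0.478024; III: 0.390865.
By total probability, P(X > 6.2) = 0.3·0.158655 + 0.34·0.478024 + 0.36·0.390865 = 0.350836.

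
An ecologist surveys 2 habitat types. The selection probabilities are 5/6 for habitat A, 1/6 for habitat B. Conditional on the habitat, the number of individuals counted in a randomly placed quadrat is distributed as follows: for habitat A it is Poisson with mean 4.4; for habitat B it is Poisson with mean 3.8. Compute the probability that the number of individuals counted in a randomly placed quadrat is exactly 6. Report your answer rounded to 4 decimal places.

Conditional on each habitat, P(X = 6): A: 0.123734; B: 0.0935513.
By total probability, P(X = 6) = 0.833333·0.123734 + 0.166667·0.0935513 = 0.118703.

0.1187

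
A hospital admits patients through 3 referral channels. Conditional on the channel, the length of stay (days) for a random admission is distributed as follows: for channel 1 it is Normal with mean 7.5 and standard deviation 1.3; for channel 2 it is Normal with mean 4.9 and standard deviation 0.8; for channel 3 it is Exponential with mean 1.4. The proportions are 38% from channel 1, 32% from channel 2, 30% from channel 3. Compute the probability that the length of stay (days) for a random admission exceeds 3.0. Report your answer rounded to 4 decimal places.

0.7323

Conditional on each channel, P(X > 3.0): 1: 0.999731; 2: 0.991226; 3: 0.117319.
By total probability, P(X > 3.0) = 0.38·0.999731 + 0.32·0.991226 + 0.3·0.117319 = 0.732286.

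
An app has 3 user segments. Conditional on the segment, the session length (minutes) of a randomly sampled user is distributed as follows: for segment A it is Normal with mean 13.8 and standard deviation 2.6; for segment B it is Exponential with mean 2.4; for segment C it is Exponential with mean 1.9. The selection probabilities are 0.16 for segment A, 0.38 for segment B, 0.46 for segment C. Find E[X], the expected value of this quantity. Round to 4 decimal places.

Component means — A: 13.8; B: 2.4; C: 1.9.
E[X] = 0.16·13.8 + 0.38·2.4 + 0.46·1.9 = 3.994.

3.9940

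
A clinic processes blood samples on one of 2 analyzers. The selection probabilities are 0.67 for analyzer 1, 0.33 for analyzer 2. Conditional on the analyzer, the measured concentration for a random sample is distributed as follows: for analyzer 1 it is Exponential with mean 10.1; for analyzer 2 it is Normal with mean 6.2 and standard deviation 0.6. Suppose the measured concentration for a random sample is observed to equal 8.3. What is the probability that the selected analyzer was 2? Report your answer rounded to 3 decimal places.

Likelihoods f(8.3 | ·): 1: 0.0435294; 2: 0.00145447.
Posterior ∝ prior × likelihood. Numerator for 2: 0.33·0.00145447 = 0.000479975.
Normalizing constant: 0.67·0.0435294 + 0.33·0.00145447 = 0.0296447.
P(2 | observation) = 0.000479975 / 0.0296447 = 0.0161909.

0.016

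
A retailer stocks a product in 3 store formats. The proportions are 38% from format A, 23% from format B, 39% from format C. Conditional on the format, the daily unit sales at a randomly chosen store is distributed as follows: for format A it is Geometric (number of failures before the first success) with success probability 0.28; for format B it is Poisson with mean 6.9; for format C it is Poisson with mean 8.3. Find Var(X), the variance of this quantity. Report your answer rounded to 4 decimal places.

Per component, A: μ=2.57143, E[X²]=15.7959; B: μ=6.9, E[X²]=54.51; C: μ=8.3, E[X²]=77.19.
E[X] = 0.38·2.57143 + 0.23·6.9 + 0.39·8.3 = 5.80114.
E[X²] = 0.38·15.7959 + 0.23·54.51 + 0.39·77.19 = 48.6438.
Var(X) = E[X²] − (E[X])² = 48.6438 − 33.6533 = 14.9906.

14.9906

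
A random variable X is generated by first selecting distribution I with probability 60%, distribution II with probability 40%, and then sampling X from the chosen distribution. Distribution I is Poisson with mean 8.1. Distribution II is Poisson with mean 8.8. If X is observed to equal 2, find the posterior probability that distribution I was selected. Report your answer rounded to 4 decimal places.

Likelihoods P(X=2 | ·): I: 0.0099576; II: 0.00583638.
Posterior ∝ prior × likelihood. Numerator for I: 0.6·0.0099576 = 0.00597456.
Normalizing constant: 0.6·0.0099576 + 0.4·0.00583638 = 0.00830911.
P(I | observation) = 0.00597456 / 0.00830911 = 0.719037.

0.7190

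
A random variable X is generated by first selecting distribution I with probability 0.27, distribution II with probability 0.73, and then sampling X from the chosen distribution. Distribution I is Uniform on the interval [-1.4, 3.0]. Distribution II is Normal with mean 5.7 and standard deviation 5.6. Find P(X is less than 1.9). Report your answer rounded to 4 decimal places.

Conditional on each component, P(X < 1.9): I: 0.75; II: 0.248705.
By total probability, P(X < 1.9) = 0.27·0.75 + 0.73·0.248705 = 0.384054.

0.3841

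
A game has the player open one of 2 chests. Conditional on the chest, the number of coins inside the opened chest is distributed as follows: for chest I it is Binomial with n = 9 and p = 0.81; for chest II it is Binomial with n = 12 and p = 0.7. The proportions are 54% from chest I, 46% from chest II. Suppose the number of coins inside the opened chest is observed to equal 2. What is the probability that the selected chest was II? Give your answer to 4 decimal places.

0.4352

Likelihoods P(X=2 | ·): I: 0.000211129; II: 0.000190964.
Posterior ∝ prior × likelihood. Numerator for II: 0.46·0.000190964 = 8.78437e-05.
Normalizing constant: 0.54·0.000211129 + 0.46·0.000190964 = 0.000201853.
P(II | observation) = 8.78437e-05 / 0.000201853 = 0.435186.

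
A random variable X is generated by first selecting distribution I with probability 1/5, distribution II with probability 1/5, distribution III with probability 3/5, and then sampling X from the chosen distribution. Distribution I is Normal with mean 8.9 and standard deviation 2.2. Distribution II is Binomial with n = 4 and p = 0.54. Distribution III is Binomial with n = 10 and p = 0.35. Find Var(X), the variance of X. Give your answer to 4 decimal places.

Per component, I: μ=8.9, E[X²]=84.05; II: μ=2.16, E[X²]=5.6592; III: μ=3.5, E[X²]=14.525.
E[X] = 0.2·8.9 + 0.2·2.16 + 0.6·3.5 = 4.312.
E[X²] = 0.2·84.05 + 0.2·5.6592 + 0.6·14.525 = 26.6568.
Var(X) = E[X²] − (E[X])² = 26.6568 − 18.5933 = 8.0635.

8.0635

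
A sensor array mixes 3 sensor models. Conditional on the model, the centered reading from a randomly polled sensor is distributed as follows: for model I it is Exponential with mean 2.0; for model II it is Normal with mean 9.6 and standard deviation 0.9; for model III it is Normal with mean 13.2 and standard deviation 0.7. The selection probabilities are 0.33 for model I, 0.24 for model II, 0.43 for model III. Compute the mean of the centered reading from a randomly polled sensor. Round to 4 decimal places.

8.6400

Component means — I: 2; II: 9.6; III: 13.2.
E[X] = 0.33·2 + 0.24·9.6 + 0.43·13.2 = 8.64.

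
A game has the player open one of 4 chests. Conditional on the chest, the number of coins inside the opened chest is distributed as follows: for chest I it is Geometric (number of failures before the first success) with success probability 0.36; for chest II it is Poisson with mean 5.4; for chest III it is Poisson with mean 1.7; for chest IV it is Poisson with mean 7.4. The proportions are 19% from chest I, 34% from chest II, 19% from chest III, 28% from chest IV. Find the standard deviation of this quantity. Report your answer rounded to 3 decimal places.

3.270

Per component, I: μ=1.77778, E[X²]=8.09877; II: μ=5.4, E[X²]=34.56; III: μ=1.7, E[X²]=4.59; IV: μ=7.4, E[X²]=62.16.
E[X] = 0.19·1.77778 + 0.34·5.4 + 0.19·1.7 + 0.28·7.4 = 4.56878.
E[X²] = 0.19·8.09877 + 0.34·34.56 + 0.19·4.59 + 0.28·62.16 = 31.5661.
Var(X) = E[X²] − (E[X])² = 31.5661 − 20.8737 = 10.6923.
SD(X) = √10.6923 = 3.26991.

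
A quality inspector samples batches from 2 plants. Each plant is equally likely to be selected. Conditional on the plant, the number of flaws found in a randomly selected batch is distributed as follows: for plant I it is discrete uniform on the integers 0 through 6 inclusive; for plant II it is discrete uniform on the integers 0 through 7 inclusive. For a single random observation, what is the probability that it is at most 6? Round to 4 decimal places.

0.9375

Conditional on each plant, P(X ≤ 6): I: 1; II: 0.875.
By total probability, P(X ≤ 6) = 0.5·1 + 0.5·0.875 = 0.9375.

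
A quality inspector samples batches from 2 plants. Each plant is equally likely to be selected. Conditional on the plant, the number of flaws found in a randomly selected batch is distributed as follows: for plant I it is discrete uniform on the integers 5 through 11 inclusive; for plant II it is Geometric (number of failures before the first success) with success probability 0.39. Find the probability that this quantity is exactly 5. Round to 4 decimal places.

Conditional on each plant, P(X = 5): I: 0.142857; II: 0.0329393.
By total probability, P(X = 5) = 0.5·0.142857 + 0.5·0.0329393 = 0.0878982.

0.0879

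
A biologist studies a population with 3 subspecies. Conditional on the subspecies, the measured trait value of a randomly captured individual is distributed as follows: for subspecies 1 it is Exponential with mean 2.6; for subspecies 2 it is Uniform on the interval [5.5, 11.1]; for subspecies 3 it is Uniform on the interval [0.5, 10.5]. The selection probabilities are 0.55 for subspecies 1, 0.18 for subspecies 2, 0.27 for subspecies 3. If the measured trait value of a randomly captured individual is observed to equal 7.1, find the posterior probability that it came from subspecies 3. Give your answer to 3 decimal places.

0.370

Likelihoods f(7.1 | ·): 1: 0.0250651; 2: 0.178571; 3: 0.1.
Posterior ∝ prior × likelihood. Numerator for 3: 0.27·0.1 = 0.027.
Normalizing constant: 0.55·0.0250651 + 0.18·0.178571 + 0.27·0.1 = 0.0729286.
P(3 | observation) = 0.027 / 0.0729286 = 0.370225.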